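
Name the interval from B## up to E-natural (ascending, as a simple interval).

doubly diminished fourth

The letter names run B→E, a span of 3 letter steps, so the interval is some kind of fourth.
B## to E is 3 semitones. A perfect fourth is 5, so 3 makes it doubly diminished.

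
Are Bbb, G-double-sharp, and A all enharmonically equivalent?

Bbb is pitch class 9; G## is pitch class 9; A is pitch class 9.
All spellings map to pitch class 9, so they are enharmonically equivalent.

Yes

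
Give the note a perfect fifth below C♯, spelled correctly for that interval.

F#

A fifth below C lands on the letter F.
A perfect fifth spans 7 semitones, so C# moves to pitch class 6. On the letter F that is F#.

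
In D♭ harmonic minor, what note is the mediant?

The Db harmonic minor scale runs Db Eb Fb Gb Ab Bbb C.
Degree 3 is Fb.

Fb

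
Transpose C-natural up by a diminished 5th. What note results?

Gb

C up a perfect fifth is G, so the target letter is G.
From C, a diminished fifth is 6 semitones up: Gb.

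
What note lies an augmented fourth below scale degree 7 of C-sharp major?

F#

Scale degree 7 of C# major is B#.
An augmented fourth (6 semitones) below B# lands on the letter F, giving F#.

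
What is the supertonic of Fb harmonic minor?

Gb

The Fb harmonic minor scale runs Fb Gb Abb Bbb Cb Dbb Eb.
Degree 2 is Gb.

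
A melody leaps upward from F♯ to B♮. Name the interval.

perfect fourth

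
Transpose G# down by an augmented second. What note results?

A second below G lands on the letter F.
An augmented second spans 3 semitones, so G# moves to pitch class 5. On the letter F that is F.

F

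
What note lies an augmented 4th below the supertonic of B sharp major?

G#

The supertonic of B# major is C##.
An augmented fourth (6 semitones) below C## lands on the letter G, giving G#.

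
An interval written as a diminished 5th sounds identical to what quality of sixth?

doubly diminished

A diminished fifth spans 6 semitones.
A sixth spanning 6 semitones is doubly diminished (the major sixth is 9).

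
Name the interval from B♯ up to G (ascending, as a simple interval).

diminished sixth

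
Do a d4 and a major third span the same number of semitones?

A diminished fourth spans 4 semitones; a major third spans 4.
They are enharmonically equivalent.

Yes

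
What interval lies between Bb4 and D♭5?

The letter names run B→D, a span of 2 letter steps, so the interval is some kind of third.
Bb to Db is 3 semitones. A major third is 4, so 3 makes it minor.

minor third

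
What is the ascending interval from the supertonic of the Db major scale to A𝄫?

The supertonic of Db major is Eb.
Eb up to Abb: letters E→A make it a fourth; 4 semitones makes it diminished.

diminished fourth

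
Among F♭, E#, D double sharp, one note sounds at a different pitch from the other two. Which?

E#

In 12-tone equal temperament, enharmonic equivalents share a pitch class. Fb is pitch class 4; E# is pitch class 5; D## is pitch class 4.
Fb and D## share pitch class 4, while E# is pitch class 5.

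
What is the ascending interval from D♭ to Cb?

minor seventh

Counting letters D–E–F–G–A–B–C gives a seventh.
Db→Cb = 10 semitones, 1 narrower than the major seventh (11), so minor.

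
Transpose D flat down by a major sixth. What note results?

A sixth below D lands on the letter F.
A major sixth spans 9 semitones, so Db moves to pitch class 4. On the letter F that is Fb.

Fb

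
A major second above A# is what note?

B#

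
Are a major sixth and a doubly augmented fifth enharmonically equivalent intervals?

Yes

A major sixth spans 9 semitones; a doubly augmented fifth spans 9.
They are enharmonically equivalent.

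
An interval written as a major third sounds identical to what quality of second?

doubly augmented

A major third spans 4 semitones.
A second spanning 4 semitones is doubly augmented (the major second is 2).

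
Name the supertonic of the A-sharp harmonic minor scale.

The A# harmonic minor scale runs A# B# C# D# E# F# G##.
Degree 2 is B#.

B#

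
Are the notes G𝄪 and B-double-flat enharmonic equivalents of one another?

G## = pitch class 9 and Bbb = pitch class 9 — the same pitch class, so they are enharmonic equivalents.

Yes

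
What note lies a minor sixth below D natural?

D down a major sixth is F, so the target letter is F.
From D, a minor sixth is 8 semitones down: F#.

F#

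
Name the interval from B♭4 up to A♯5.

augmented seventh

The letter names run B→A, a span of 6 letter steps, so the interval is some kind of seventh.
Bb to A# is 12 semitones. A major seventh is 11, so 12 makes it augmented.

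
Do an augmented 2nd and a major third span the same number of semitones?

No

An augmented second spans 3 semitones; a major third spans 4.
The spans differ, so they are not enharmonic equivalents.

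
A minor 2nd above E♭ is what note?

A second above E lands on the letter F.
A minor second spans 1 semitone, so Eb moves to pitch class 4. On the letter F that is Fb.

Fb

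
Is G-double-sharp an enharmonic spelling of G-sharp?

No

Two spellings are enharmonically equivalent only if they share a pitch class.
Here G## → 9, G# → 8; 8 ≠ 9, so they are not.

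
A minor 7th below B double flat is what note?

Cb

B down a major seventh is C, so the target letter is C.
From Bbb, a minor seventh is 10 semitones down: Cb.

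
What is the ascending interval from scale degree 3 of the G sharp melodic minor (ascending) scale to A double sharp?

augmented seventh

Scale degree 3 of G# melodic minor (ascending) is B.
B up to A##: letters B→A make it a seventh; 12 semitones makes it augmented.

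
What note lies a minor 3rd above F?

F up a major third is A, so the target letter is A.
From F, a minor third is 3 semitones up: Ab.

Ab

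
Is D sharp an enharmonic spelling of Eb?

Yes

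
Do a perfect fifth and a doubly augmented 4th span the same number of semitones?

Yes

A perfect fifth spans 7 semitones; a doubly augmented fourth spans 7.
They are enharmonically equivalent.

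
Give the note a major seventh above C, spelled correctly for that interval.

A seventh above C lands on the letter B.
A major seventh spans 11 semitones, so C moves to pitch class 11. On the letter B that is B.

B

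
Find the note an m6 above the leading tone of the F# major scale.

C#

The leading tone of F# major is E#.
A minor sixth (8 semitones) above E# lands on the letter C, giving C#.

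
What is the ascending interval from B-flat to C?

major second

Counting letters B–C gives a second.
Bb→C = 2 semitones, exactly the major second.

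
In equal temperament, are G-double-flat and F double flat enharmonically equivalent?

No

Gbb is pitch class 5; Fbb is pitch class 3.
The pitch classes differ (5 vs. 3), so they are not enharmonic equivalents.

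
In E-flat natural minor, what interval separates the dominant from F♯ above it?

augmented fifth

The dominant of Eb natural minor is Bb.
Bb up to F#: letters B→F make it a fifth; 8 semitones makes it augmented.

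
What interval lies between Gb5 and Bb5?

major third

Counting letters G–A–B gives a third.
Gb→Bb = 4 semitones, exactly the major third.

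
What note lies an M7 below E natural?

F

A seventh below E lands on the letter F.
A major seventh spans 11 semitones, so E moves to pitch class 5. On the letter F that is F.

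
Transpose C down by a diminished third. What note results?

A#

A third below C lands on the letter A.
A diminished third spans 2 semitones, so C moves to pitch class 10. On the letter A that is A#.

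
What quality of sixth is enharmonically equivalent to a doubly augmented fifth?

major

A doubly augmented fifth spans 9 semitones.
A sixth spanning 9 semitones is major (the major sixth is 9).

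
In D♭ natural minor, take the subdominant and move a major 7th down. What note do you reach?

Abb

The subdominant of Db natural minor is Gb.
A major seventh (11 semitones) below Gb lands on the letter A, giving Abb.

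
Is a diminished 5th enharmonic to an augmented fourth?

Yes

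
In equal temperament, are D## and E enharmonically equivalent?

Yes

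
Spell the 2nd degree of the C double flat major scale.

Dbb

Degree 2 takes the letter 1 step above C, which is D.
In major, degree 2 sits 2 semitones above the tonic. Cbb + 2 semitones is pitch class 0, spelled on D as Dbb.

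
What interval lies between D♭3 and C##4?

doubly augmented seventh

Counting letters D–E–F–G–A–B–C gives a seventh.
Db→C## = 13 semitones, 2 wider than the major seventh (11), so doubly augmented.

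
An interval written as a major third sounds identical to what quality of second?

doubly augmented

A major third spans 4 semitones.
A second spanning 4 semitones is doubly augmented (the major second is 2).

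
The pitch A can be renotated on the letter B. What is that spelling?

Bbb

Plain B sits 2 semitones above A, so on the letter B the same pitch needs a double flat: Bbb.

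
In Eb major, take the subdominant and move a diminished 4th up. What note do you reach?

Dbb

The subdominant of Eb major is Ab.
A diminished fourth (4 semitones) above Ab lands on the letter D, giving Dbb.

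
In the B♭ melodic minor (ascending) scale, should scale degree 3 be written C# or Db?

Each scale degree takes a distinct letter name. Degree 3 of a scale on B must use the letter D.
Db and C# are enharmonically the same pitch, but only Db uses the letter D, so it is the correct spelling here.

Db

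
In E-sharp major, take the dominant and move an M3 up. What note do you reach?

D##

The dominant of E# major is B#.
A major third (4 semitones) above B# lands on the letter D, giving D##.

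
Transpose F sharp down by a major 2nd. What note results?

E

A second below F lands on the letter E.
A major second spans 2 semitones, so F# moves to pitch class 4. On the letter E that is E.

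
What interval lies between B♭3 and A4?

major seventh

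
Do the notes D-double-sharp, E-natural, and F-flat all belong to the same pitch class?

D## is pitch class 4; E is pitch class 4; Fb is pitch class 4.
All spellings map to pitch class 4, so they are enharmonically equivalent.

Yes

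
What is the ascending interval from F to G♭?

minor second

The letter names run F→G, a span of 1 letter step, so the interval is some kind of second.
F to Gb is 1 semitone. A major second is 2, so 1 makes it minor.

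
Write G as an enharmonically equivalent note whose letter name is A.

G is pitch class 7. The letter A alone is pitch class 9.
To reach pitch class 7 from A requires an offset of -2 semitones, i.e. double flat: Abb.

Abb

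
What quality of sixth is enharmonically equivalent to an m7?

augmented

A minor seventh spans 10 semitones.
A sixth spanning 10 semitones is augmented (the major sixth is 9).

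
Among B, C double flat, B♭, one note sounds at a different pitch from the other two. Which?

B

In 12-tone equal temperament, enharmonic equivalents share a pitch class. B is pitch class 11; Cbb is pitch class 10; Bb is pitch class 10.
Cbb and Bb share pitch class 10, while B is pitch class 11.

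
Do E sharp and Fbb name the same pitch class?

Two spellings are enharmonically equivalent only if they share a pitch class.
Here E# → 5, Fbb → 3; 3 ≠ 5, so they are not.

No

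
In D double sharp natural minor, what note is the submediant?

B#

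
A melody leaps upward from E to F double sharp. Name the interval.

augmented second

Counting letters E–F gives a second.
E→F## = 3 semitones, 1 wider than the major second (2), so augmented.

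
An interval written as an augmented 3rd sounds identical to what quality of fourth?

An augmented third spans 5 semitones.
A fourth spanning 5 semitones is perfect (the perfect fourth is 5).

perfect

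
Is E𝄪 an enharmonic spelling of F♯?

E## is pitch class 6; F# is pitch class 6.
All spellings map to pitch class 6, so they are enharmonically equivalent.

Yes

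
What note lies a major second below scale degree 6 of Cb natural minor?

Gbb

Scale degree 6 of Cb natural minor is Abb.
A major second (2 semitones) below Abb lands on the letter G, giving Gbb.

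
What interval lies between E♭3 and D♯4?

The letter names run E→D, a span of 6 letter steps, so the interval is some kind of seventh.
Eb to D# is 12 semitones. A major seventh is 11, so 12 makes it augmented.

augmented seventh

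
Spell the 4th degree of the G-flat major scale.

Cb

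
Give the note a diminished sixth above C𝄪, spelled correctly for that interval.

A

C up a major sixth is A, so the target letter is A.
From C##, a diminished sixth is 7 semitones up: A.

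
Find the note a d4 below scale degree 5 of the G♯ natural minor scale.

Scale degree 5 of G# natural minor is D#.
A diminished fourth (4 semitones) below D# lands on the letter A, giving A##.

A##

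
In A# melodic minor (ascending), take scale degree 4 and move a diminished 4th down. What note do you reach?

Scale degree 4 of A# melodic minor (ascending) is D#.
A diminished fourth (4 semitones) below D# lands on the letter A, giving A##.

A##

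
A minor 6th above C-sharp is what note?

C up a major sixth is A, so the target letter is A.
From C#, a minor sixth is 8 semitones up: A.

A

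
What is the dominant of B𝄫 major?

Degree 5 takes the letter 4 steps above B, which is F.
In major, degree 5 sits 7 semitones above the tonic. Bbb + 7 semitones is pitch class 4, spelled on F as Fb.

Fb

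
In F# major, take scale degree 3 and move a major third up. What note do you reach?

C##

Scale degree 3 of F# major is A#.
A major third (4 semitones) above A# lands on the letter C, giving C##.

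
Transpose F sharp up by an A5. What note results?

C##

A fifth above F lands on the letter C.
An augmented fifth spans 8 semitones, so F# moves to pitch class 2. On the letter C that is C##.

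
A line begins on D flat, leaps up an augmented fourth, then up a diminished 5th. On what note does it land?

An augmented fourth up from Db is G (letter G, 6 semitones up).
A diminished fifth up from G is Db (letter D, 6 semitones up).

Db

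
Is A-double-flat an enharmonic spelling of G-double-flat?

Two spellings are enharmonically equivalent only if they share a pitch class.
Here Abb → 7, Gbb → 5; 5 ≠ 7, so they are not.

No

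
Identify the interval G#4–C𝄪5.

Counting letters G–A–B–C gives a fourth.
G#→C## = 6 semitones, 1 wider than the perfect fourth (5), so augmented.

augmented fourth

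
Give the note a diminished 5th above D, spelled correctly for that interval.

Ab

D up a perfect fifth is A, so the target letter is A.
From D, a diminished fifth is 6 semitones up: Ab.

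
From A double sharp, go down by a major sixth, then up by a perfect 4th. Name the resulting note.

A major sixth down from A## is C## (letter C, 9 semitones down).
A perfect fourth up from C## is F## (letter F, 5 semitones up).

F##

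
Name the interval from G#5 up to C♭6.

Counting letters G–A–B–C gives a fourth.
G#→Cb = 3 semitones, 2 narrower than the perfect fourth (5), so doubly diminished.

doubly diminished fourth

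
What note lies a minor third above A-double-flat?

Cbb

A third above A lands on the letter C.
A minor third spans 3 semitones, so Abb moves to pitch class 10. On the letter C that is Cbb.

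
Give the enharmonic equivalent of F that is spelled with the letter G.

F is pitch class 5. The letter G alone is pitch class 7.
To reach pitch class 5 from G requires an offset of -2 semitones, i.e. double flat: Gbb.

Gbb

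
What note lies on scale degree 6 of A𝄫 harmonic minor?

Degree 6 takes the letter 5 steps above A, which is F.
In harmonic minor, degree 6 sits 8 semitones above the tonic. Abb + 8 semitones is pitch class 3, spelled on F as Fbb.

Fbb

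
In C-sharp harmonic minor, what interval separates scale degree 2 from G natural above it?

diminished fourth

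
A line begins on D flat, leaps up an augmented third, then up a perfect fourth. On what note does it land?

An augmented third up from Db is F# (letter F, 5 semitones up).
A perfect fourth up from F# is B (letter B, 5 semitones up).

B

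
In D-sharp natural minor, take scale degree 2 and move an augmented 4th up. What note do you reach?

Scale degree 2 of D# natural minor is E#.
An augmented fourth (6 semitones) above E# lands on the letter A, giving A##.

A##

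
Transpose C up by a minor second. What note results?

Db

A second above C lands on the letter D.
A minor second spans 1 semitone, so C moves to pitch class 1. On the letter D that is Db.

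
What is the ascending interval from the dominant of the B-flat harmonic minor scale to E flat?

The dominant of Bb harmonic minor is F.
F up to Eb: letters F→E make it a seventh; 10 semitones makes it minor.

minor seventh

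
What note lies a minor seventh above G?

A seventh above G lands on the letter F.
A minor seventh spans 10 semitones, so G moves to pitch class 5. On the letter F that is F.

F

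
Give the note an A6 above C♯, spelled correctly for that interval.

A##

A sixth above C lands on the letter A.
An augmented sixth spans 10 semitones, so C# moves to pitch class 11. On the letter A that is A##.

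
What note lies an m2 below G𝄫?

G down a major second is F, so the target letter is F.
From Gbb, a minor second is 1 semitone down: Fb.

Fb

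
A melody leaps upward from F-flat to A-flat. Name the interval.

Counting letters F–G–A gives a third.
Fb→Ab = 4 semitones, exactly the major third.

major third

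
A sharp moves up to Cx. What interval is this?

Counting letters A–B–C gives a third.
A#→C## = 4 semitones, exactly the major third.

major third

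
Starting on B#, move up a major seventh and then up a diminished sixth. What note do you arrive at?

A major seventh up from B# is A## (letter A, 11 semitones up).
A diminished sixth up from A## is F# (letter F, 7 semitones up).

F#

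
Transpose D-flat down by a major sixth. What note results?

Fb

D down a major sixth is F, so the target letter is F.
From Db, a major sixth is 9 semitones down: Fb.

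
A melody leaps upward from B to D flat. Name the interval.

The letter names run B→D, a span of 2 letter steps, so the interval is some kind of third.
B to Db is 2 semitones. A major third is 4, so 2 makes it diminished.

diminished third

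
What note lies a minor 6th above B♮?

B up a major sixth is G#, so the target letter is G.
From B, a minor sixth is 8 semitones up: G.

G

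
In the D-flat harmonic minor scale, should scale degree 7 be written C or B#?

Each scale degree takes a distinct letter name. Degree 7 of a scale on D must use the letter C.
C and B# are enharmonically the same pitch, but only C uses the letter C, so it is the correct spelling here.

C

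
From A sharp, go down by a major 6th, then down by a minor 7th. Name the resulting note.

A major sixth down from A# is C# (letter C, 9 semitones down).
A minor seventh down from C# is D# (letter D, 10 semitones down).

D#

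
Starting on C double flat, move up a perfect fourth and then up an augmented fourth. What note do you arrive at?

A perfect fourth up from Cbb is Fbb (letter F, 5 semitones up).
An augmented fourth up from Fbb is Bbb (letter B, 6 semitones up).

Bbb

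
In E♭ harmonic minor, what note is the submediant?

Cb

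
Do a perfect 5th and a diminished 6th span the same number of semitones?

Yes

A perfect fifth spans 7 semitones; a diminished sixth spans 7.
They are enharmonically equivalent.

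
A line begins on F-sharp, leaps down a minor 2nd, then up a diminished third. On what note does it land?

G

A minor second down from F# is E# (letter E, 1 semitone down).
A diminished third up from E# is G (letter G, 2 semitones up).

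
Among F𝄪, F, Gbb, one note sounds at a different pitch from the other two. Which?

In 12-tone equal temperament, enharmonic equivalents share a pitch class. F## is pitch class 7; F is pitch class 5; Gbb is pitch class 5.
F and Gbb share pitch class 5, while F## is pitch class 7.

F##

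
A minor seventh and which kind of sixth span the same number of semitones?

A minor seventh spans 10 semitones.
A sixth spanning 10 semitones is augmented (the major sixth is 9).

augmented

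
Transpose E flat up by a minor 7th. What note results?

E up a major seventh is D#, so the target letter is D.
From Eb, a minor seventh is 10 semitones up: Db.

Db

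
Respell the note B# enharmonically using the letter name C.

Plain C sits at the same pitch as B#, so on the letter C the same pitch needs a natural: C.

C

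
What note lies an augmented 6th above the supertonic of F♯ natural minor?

The supertonic of F# natural minor is G#.
An augmented sixth (10 semitones) above G# lands on the letter E, giving E##.

E##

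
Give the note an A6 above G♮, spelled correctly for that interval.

E#

G up a major sixth is E, so the target letter is E.
From G, an augmented sixth is 10 semitones up: E#.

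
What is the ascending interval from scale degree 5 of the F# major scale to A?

minor sixth

Scale degree 5 of F# major is C#.
C# up to A: letters C→A make it a sixth; 8 semitones makes it minor.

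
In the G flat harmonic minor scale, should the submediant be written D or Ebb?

Ebb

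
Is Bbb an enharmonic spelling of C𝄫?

Two spellings are enharmonically equivalent only if they share a pitch class.
Here Bbb → 9, Cbb → 10; 9 ≠ 10, so they are not.

No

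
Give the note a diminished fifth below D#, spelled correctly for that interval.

G##

D down a perfect fifth is G, so the target letter is G.
From D#, a diminished fifth is 6 semitones down: G##.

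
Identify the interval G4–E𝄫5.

diminished sixth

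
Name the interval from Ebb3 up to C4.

augmented sixth

Counting letters E–F–G–A–B–C gives a sixth.
Ebb→C = 10 semitones, 1 wider than the major sixth (9), so augmented.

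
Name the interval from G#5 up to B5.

minor third

The letter names run G→B, a span of 2 letter steps, so the interval is some kind of third.
G# to B is 3 semitones. A major third is 4, so 3 makes it minor.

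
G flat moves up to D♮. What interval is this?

augmented fifth

Counting letters G–A–B–C–D gives a fifth.
Gb→D = 8 semitones, 1 wider than the perfect fifth (7), so augmented.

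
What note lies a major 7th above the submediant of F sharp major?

The submediant of F# major is D#.
A major seventh (11 semitones) above D# lands on the letter C, giving C##.

C##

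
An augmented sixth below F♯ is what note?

F down a major sixth is Ab, so the target letter is A.
From F#, an augmented sixth is 10 semitones down: Ab.

Ab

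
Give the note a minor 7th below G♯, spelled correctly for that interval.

A#

A seventh below G lands on the letter A.
A minor seventh spans 10 semitones, so G# moves to pitch class 10. On the letter A that is A#.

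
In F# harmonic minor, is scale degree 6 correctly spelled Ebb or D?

D

Each scale degree takes a distinct letter name. Degree 6 of a scale on F must use the letter D.
D and Ebb are enharmonically the same pitch, but only D uses the letter D, so it is the correct spelling here.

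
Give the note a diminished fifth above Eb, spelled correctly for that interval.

A fifth above E lands on the letter B.
A diminished fifth spans 6 semitones, so Eb moves to pitch class 9. On the letter B that is Bbb.

Bbb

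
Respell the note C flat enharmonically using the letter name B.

Plain B sits at the same pitch as Cb, so on the letter B the same pitch needs a natural: B.

B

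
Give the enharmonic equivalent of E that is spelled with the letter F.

E is pitch class 4. The letter F alone is pitch class 5.
To reach pitch class 4 from F requires an offset of -1 semitone, i.e. flat: Fb.

Fb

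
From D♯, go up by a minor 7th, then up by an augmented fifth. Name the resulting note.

A minor seventh up from D# is C# (letter C, 10 semitones up).
An augmented fifth up from C# is G## (letter G, 8 semitones up).

G##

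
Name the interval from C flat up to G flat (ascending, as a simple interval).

perfect fifth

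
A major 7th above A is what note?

A seventh above A lands on the letter G.
A major seventh spans 11 semitones, so A moves to pitch class 8. On the letter G that is G#.

G#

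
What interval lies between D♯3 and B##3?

Counting letters D–E–F–G–A–B gives a sixth.
D#→B## = 10 semitones, 1 wider than the major sixth (9), so augmented.

augmented sixth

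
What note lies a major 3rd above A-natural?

A up a major third is C#, so the target letter is C.
From A, a major third is 4 semitones up: C#.

C#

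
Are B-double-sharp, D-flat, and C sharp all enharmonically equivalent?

Yes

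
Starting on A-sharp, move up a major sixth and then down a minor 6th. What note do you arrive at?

A##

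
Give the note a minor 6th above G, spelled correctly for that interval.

Eb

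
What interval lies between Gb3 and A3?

augmented second

Counting letters G–A gives a second.
Gb→A = 3 semitones, 1 wider than the major second (2), so augmented.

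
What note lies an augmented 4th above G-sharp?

C##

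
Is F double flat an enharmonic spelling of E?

Fbb is pitch class 3; E is pitch class 4.
The pitch classes differ (3 vs. 4), so they are not enharmonic equivalents.

No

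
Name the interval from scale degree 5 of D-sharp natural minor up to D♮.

diminished fourth

Scale degree 5 of D# natural minor is A#.
A# up to D: letters A→D make it a fourth; 4 semitones makes it diminished.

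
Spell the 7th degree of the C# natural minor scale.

B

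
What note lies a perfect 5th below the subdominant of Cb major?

The subdominant of Cb major is Fb.
A perfect fifth (7 semitones) below Fb lands on the letter B, giving Bbb.

Bbb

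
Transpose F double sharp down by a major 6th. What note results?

F down a major sixth is Ab, so the target letter is A.
From F##, a major sixth is 9 semitones down: A#.

A#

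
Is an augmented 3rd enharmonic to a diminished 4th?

No

An augmented third spans 5 semitones; a diminished fourth spans 4.
The spans differ, so they are not enharmonic equivalents.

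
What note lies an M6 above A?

F#

A sixth above A lands on the letter F.
A major sixth spans 9 semitones, so A moves to pitch class 6. On the letter F that is F#.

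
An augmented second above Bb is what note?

C#

A second above B lands on the letter C.
An augmented second spans 3 semitones, so Bb moves to pitch class 1. On the letter C that is C#.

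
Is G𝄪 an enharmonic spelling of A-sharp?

Two spellings are enharmonically equivalent only if they share a pitch class.
Here G## → 9, A# → 10; 9 ≠ 10, so they are not.

No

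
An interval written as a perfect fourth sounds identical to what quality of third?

augmented

A perfect fourth spans 5 semitones.
A third spanning 5 semitones is augmented (the major third is 4).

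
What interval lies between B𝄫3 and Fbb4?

Counting letters B–C–D–E–F gives a fifth.
Bbb→Fbb = 6 semitones, 1 narrower than the perfect fifth (7), so diminished.

diminished fifth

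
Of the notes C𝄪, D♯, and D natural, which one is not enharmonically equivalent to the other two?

D#

In 12-tone equal temperament, enharmonic equivalents share a pitch class. C## is pitch class 2; D# is pitch class 3; D is pitch class 2.
C## and D share pitch class 2, while D# is pitch class 3.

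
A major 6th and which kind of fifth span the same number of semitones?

A major sixth spans 9 semitones.
A fifth spanning 9 semitones is doubly augmented (the perfect fifth is 7).

doubly augmented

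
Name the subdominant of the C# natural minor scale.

F#

Degree 4 takes the letter 3 steps above C, which is F.
In natural minor, degree 4 sits 5 semitones above the tonic. C# + 5 semitones is pitch class 6, spelled on F as F#.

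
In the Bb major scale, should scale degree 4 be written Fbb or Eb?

Eb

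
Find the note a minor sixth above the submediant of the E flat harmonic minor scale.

Abb

The submediant of Eb harmonic minor is Cb.
A minor sixth (8 semitones) above Cb lands on the letter A, giving Abb.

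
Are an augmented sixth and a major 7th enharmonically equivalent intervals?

No

An augmented sixth spans 10 semitones; a major seventh spans 11.
The spans differ, so they are not enharmonic equivalents.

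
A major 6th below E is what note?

G

A sixth below E lands on the letter G.
A major sixth spans 9 semitones, so E moves to pitch class 7. On the letter G that is G.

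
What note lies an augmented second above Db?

E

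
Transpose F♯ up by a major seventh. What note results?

F up a major seventh is E, so the target letter is E.
From F#, a major seventh is 11 semitones up: E#.

E#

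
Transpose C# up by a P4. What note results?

F#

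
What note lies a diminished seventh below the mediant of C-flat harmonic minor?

F

The mediant of Cb harmonic minor is Ebb.
A diminished seventh (9 semitones) below Ebb lands on the letter F, giving F.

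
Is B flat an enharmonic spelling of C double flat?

Yes

Bb = pitch class 10 and Cbb = pitch class 10 — the same pitch class, so they are enharmonic equivalents.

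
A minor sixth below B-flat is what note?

A sixth below B lands on the letter D.
A minor sixth spans 8 semitones, so Bb moves to pitch class 2. On the letter D that is D.

D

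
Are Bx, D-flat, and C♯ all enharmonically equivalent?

Yes

B## is pitch class 1; Db is pitch class 1; C# is pitch class 1.
All spellings map to pitch class 1, so they are enharmonically equivalent.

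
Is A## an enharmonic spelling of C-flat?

A## = pitch class 11 and Cb = pitch class 11 — the same pitch class, so they are enharmonic equivalents.

Yes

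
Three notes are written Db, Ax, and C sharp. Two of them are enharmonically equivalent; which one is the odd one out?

In 12-tone equal temperament, enharmonic equivalents share a pitch class. Db is pitch class 1; A## is pitch class 11; C# is pitch class 1.
Db and C# share pitch class 1, while A## is pitch class 11.

A##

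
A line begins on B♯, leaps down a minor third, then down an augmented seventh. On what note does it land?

A minor third down from B# is G## (letter G, 3 semitones down).
An augmented seventh down from G## is A (letter A, 12 semitones down).

A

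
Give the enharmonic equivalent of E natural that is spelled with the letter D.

Plain D sits 2 semitones below E, so on the letter D the same pitch needs a double sharp: D##.

D##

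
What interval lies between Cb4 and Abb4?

The letter names run C→A, a span of 5 letter steps, so the interval is some kind of sixth.
Cb to Abb is 8 semitones. A major sixth is 9, so 8 makes it minor.

minor sixth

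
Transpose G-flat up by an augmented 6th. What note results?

G up a major sixth is E, so the target letter is E.
From Gb, an augmented sixth is 10 semitones up: E.

E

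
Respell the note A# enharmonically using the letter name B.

Bb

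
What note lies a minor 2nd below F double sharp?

E##

A second below F lands on the letter E.
A minor second spans 1 semitone, so F## moves to pitch class 6. On the letter E that is E##.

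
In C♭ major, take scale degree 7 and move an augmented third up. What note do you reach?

D#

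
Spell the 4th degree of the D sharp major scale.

G#

Degree 4 takes the letter 3 steps above D, which is G.
In major, degree 4 sits 5 semitones above the tonic. D# + 5 semitones is pitch class 8, spelled on G as G#.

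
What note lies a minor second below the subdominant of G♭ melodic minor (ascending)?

The subdominant of Gb melodic minor (ascending) is Cb.
A minor second (1 semitone) below Cb lands on the letter B, giving Bb.

Bb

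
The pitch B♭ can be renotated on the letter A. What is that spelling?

A#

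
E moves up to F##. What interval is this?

The letter names run E→F, a span of 1 letter step, so the interval is some kind of second.
E to F## is 3 semitones. A major second is 2, so 3 makes it augmented.

augmented second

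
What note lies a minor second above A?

Bb

A up a major second is B, so the target letter is B.
From A, a minor second is 1 semitone up: Bb.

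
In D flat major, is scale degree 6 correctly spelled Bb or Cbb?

Each scale degree takes a distinct letter name. Degree 6 of a scale on D must use the letter B.
Bb and Cbb are enharmonically the same pitch, but only Bb uses the letter B, so it is the correct spelling here.

Bb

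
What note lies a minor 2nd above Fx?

F up a major second is G, so the target letter is G.
From F##, a minor second is 1 semitone up: G#.

G#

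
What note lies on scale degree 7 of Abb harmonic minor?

Degree 7 takes the letter 6 steps above A, which is G.
In harmonic minor, degree 7 sits 11 semitones above the tonic. Abb + 11 semitones is pitch class 6, spelled on G as Gb.

Gb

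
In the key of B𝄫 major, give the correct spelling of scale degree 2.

Cb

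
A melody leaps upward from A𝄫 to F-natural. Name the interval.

augmented sixth

The letter names run A→F, a span of 5 letter steps, so the interval is some kind of sixth.
Abb to F is 10 semitones. A major sixth is 9, so 10 makes it augmented.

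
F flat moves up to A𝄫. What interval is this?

minor third

The letter names run F→A, a span of 2 letter steps, so the interval is some kind of third.
Fb to Abb is 3 semitones. A major third is 4, so 3 makes it minor.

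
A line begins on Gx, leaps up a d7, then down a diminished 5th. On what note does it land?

B#

A diminished seventh up from G## is F# (letter F, 9 semitones up).
A diminished fifth down from F# is B# (letter B, 6 semitones down).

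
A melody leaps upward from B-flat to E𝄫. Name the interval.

diminished fourth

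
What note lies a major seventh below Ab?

Bbb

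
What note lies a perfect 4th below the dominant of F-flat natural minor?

Gb

The dominant of Fb natural minor is Cb.
A perfect fourth (5 semitones) below Cb lands on the letter G, giving Gb.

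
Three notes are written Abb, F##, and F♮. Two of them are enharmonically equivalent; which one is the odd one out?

F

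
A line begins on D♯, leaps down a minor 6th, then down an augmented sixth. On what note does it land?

A

A minor sixth down from D# is F## (letter F, 8 semitones down).
An augmented sixth down from F## is A (letter A, 10 semitones down).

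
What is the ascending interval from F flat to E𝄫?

The letter names run F→E, a span of 6 letter steps, so the interval is some kind of seventh.
Fb to Ebb is 10 semitones. A major seventh is 11, so 10 makes it minor.

minor seventh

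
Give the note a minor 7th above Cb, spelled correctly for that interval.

C up a major seventh is B, so the target letter is B.
From Cb, a minor seventh is 10 semitones up: Bbb.

Bbb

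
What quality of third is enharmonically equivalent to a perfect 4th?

A perfect fourth spans 5 semitones.
A third spanning 5 semitones is augmented (the major third is 4).

augmented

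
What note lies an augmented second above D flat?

D up a major second is E, so the target letter is E.
From Db, an augmented second is 3 semitones up: E.

E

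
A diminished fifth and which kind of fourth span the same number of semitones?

augmented

A diminished fifth spans 6 semitones.
A fourth spanning 6 semitones is augmented (the perfect fourth is 5).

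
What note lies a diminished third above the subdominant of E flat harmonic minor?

The subdominant of Eb harmonic minor is Ab.
A diminished third (2 semitones) above Ab lands on the letter C, giving Cbb.

Cbb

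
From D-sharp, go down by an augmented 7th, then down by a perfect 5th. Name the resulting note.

Ab

An augmented seventh down from D# is Eb (letter E, 12 semitones down).
A perfect fifth down from Eb is Ab (letter A, 7 semitones down).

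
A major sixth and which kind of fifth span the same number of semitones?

doubly augmented

A major sixth spans 9 semitones.
A fifth spanning 9 semitones is doubly augmented (the perfect fifth is 7).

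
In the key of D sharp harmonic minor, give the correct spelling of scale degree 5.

A#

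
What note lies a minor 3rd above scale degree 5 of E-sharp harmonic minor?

D#

Scale degree 5 of E# harmonic minor is B#.
A minor third (3 semitones) above B# lands on the letter D, giving D#.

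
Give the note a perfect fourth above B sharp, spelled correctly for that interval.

A fourth above B lands on the letter E.
A perfect fourth spans 5 semitones, so B# moves to pitch class 5. On the letter E that is E#.

E#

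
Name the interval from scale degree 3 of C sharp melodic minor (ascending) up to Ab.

diminished fourth

Scale degree 3 of C# melodic minor (ascending) is E.
E up to Ab: letters E→A make it a fourth; 4 semitones makes it diminished.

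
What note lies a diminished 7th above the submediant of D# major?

A

The submediant of D# major is B#.
A diminished seventh (9 semitones) above B# lands on the letter A, giving A.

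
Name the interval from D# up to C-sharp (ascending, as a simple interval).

minor seventh

Counting letters D–E–F–G–A–B–C gives a seventh.
D#→C# = 10 semitones, 1 narrower than the major seventh (11), so minor.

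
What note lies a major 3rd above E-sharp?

E up a major third is G#, so the target letter is G.
From E#, a major third is 4 semitones up: G##.

G##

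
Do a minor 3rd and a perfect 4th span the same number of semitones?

No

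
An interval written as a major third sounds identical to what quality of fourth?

diminished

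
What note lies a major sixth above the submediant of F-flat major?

The submediant of Fb major is Db.
A major sixth (9 semitones) above Db lands on the letter B, giving Bb.

Bb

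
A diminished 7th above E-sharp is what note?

D

E up a major seventh is D#, so the target letter is D.
From E#, a diminished seventh is 9 semitones up: D.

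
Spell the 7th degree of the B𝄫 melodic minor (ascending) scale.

The Bbb melodic minor (ascending) scale runs Bbb Cb Dbb Ebb Fb Gb Ab.
Degree 7 is Ab.

Ab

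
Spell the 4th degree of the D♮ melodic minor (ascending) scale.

Degree 4 takes the letter 3 steps above D, which is G.
In melodic minor (ascending), degree 4 sits 5 semitones above the tonic. D + 5 semitones is pitch class 7, spelled on G as G.

G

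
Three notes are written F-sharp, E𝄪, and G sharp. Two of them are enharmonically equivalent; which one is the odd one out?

G#

In 12-tone equal temperament, enharmonic equivalents share a pitch class. F# is pitch class 6; E## is pitch class 6; G# is pitch class 8.
F# and E## share pitch class 6, while G# is pitch class 8.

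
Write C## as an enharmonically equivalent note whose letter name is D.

D

C## is pitch class 2. The letter D alone is pitch class 2.
Pitch class 2 on D needs no accidental: D.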